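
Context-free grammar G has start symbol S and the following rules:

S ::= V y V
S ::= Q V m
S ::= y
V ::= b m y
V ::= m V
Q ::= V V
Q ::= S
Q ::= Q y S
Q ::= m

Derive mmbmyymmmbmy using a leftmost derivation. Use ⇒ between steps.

S ⇒ VyV ⇒ mVyV ⇒ mmVyV ⇒ mmbmyyV ⇒ mmbmyymV ⇒ mmbmyymmV ⇒ mmbmyymmmV ⇒ mmbmyymmmbmy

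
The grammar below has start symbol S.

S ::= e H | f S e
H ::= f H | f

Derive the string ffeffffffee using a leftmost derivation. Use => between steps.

S => fSe   [S ::= f S e]
fSe => ffSee   [S ::= f S e]
ffSee => ffeHee   [S ::= e H]
ffeHee => ffefHee   [H ::= f H]
ffefHee => ffeffHee   [H ::= f H]
ffeffHee => ffefffHee   [H ::= f H]
ffefffHee => ffeffffHee   [H ::= f H]
ffeffffHee => ffefffffHee   [H ::= f H]
ffefffffHee => ffeffffffee   [H ::= f]

S => fSe => ffSee => ffeHee => ffefHee => ffeffHee => ffefffHee => ffeffffHee => ffefffffHee => ffeffffffee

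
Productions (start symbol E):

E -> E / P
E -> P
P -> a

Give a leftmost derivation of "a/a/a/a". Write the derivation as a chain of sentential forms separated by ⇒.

E ⇒ E/P   [E -> E / P]
E/P ⇒ E/P/P   [E -> E / P]
E/P/P ⇒ E/P/P/P   [E -> E / P]
E/P/P/P ⇒ P/P/P/P   [E -> P]
P/P/P/P ⇒ a/P/P/P   [P -> a]
a/P/P/P ⇒ a/a/P/P   [P -> a]
a/a/P/P ⇒ a/a/a/P   [P -> a]
a/a/a/P ⇒ a/a/a/a   [P -> a]

E ⇒ E/P ⇒ E/P/P ⇒ E/P/P/P ⇒ P/P/P/P ⇒ a/P/P/P ⇒ a/a/P/P ⇒ a/a/a/P ⇒ a/a/a/a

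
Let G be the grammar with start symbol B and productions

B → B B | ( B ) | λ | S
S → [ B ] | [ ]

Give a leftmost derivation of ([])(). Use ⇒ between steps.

B ⇒ BB   [B → B B]
BB ⇒ BBB   [B → B B]
BBB ⇒ (B)BB   [B → ( B )]
(B)BB ⇒ (S)BB   [B → S]
(S)BB ⇒ ([])BB   [S → [ ]]
([])BB ⇒ ([])BBB   [B → B B]
([])BBB ⇒ ([])(B)BB   [B → ( B )]
([])(B)BB ⇒ ([])()BB   [B → λ]
([])()BB ⇒ ([])()B   [B → λ]
([])()B ⇒ ([])()   [B → λ]

B⇒BB⇒BBB⇒(B)BB⇒(S)BB⇒([])BB⇒([])BBB⇒([])(B)BB⇒([])()BB⇒([])()B⇒([])()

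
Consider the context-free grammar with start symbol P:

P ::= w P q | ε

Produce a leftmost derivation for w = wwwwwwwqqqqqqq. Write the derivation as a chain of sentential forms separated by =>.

P => wPq => wwPqq => wwwPqqq => wwwwPqqqq => wwwwwPqqqqq => wwwwwwPqqqqqq => wwwwwwwPqqqqqqq => wwwwwwwqqqqqqq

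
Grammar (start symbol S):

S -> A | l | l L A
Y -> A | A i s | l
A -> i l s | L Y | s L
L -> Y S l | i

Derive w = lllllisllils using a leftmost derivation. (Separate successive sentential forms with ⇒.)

S ⇒ lLA   [S -> l L A]
lLA ⇒ lYSlA   [L -> Y S l]
lYSlA ⇒ lAisSlA   [Y -> A i s]
lAisSlA ⇒ lLYisSlA   [A -> L Y]
lLYisSlA ⇒ lYSlYisSlA   [L -> Y S l]
lYSlYisSlA ⇒ llSlYisSlA   [Y -> l]
llSlYisSlA ⇒ llllYisSlA   [S -> l]
llllYisSlA ⇒ lllllisSlA   [Y -> l]
lllllisSlA ⇒ lllllisllA   [S -> l]
lllllisllA ⇒ lllllisllils   [A -> i l s]

S ⇒ lLA ⇒ lYSlA ⇒ lAisSlA ⇒ lLYisSlA ⇒ lYSlYisSlA ⇒ llSlYisSlA ⇒ llllYisSlA ⇒ lllllisSlA ⇒ lllllisllA ⇒ lllllisllils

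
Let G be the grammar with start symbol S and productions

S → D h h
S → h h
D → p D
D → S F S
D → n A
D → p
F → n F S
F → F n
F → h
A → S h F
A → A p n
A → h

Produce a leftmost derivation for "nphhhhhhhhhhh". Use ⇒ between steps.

S ⇒ Dhh ⇒ nAhh ⇒ nShFhh ⇒ nDhhhFhh ⇒ npDhhhFhh ⇒ npSFShhhFhh ⇒ nphhFShhhFhh ⇒ nphhhShhhFhh ⇒ nphhhhhhhhFhh ⇒ nphhhhhhhhhhh

S ⇒ Dhh   [S → D h h]
Dhh ⇒ nAhh   [D → n A]
nAhh ⇒ nShFhh   [A → S h F]
nShFhh ⇒ nDhhhFhh   [S → D h h]
nDhhhFhh ⇒ npDhhhFhh   [D → p D]
npDhhhFhh ⇒ npSFShhhFhh   [D → S F S]
npSFShhhFhh ⇒ nphhFShhhFhh   [S → h h]
nphhFShhhFhh ⇒ nphhhShhhFhh   [F → h]
nphhhShhhFhh ⇒ nphhhhhhhhFhh   [S → h h]
nphhhhhhhhFhh ⇒ nphhhhhhhhhhh   [F → h]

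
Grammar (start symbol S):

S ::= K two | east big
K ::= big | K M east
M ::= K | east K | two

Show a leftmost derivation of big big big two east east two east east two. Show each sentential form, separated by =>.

S => K two => K M east two => big M east two => big K east two => big K M east east two => big K M east M east east two => big big M east M east east two => big big K east M east east two => big big K M east east M east east two => big big big M east east M east east two => big big big two east east M east east two => big big big two east east two east east two

S => K two   [S ::= K two]
K two => K M east two   [K ::= K M east]
K M east two => big M east two   [K ::= big]
big M east two => big K east two   [M ::= K]
big K east two => big K M east east two   [K ::= K M east]
big K M east east two => big K M east M east east two   [K ::= K M east]
big K M east M east east two => big big M east M east east two   [K ::= big]
big big M east M east east two => big big K east M east east two   [M ::= K]
big big K east M east east two => big big K M east east M east east two   [K ::= K M east]
big big K M east east M east east two => big big big M east east M east east two   [K ::= big]
big big big M east east M east east two => big big big two east east M east east two   [M ::= two]
big big big two east east M east east two => big big big two east east two east east two   [M ::= two]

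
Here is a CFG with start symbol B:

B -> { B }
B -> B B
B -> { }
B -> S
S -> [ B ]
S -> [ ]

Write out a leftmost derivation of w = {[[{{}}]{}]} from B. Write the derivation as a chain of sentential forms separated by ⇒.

B ⇒ {B}   [B -> { B }]
{B} ⇒ {S}   [B -> S]
{S} ⇒ {[B]}   [S -> [ B ]]
{[B]} ⇒ {[BB]}   [B -> B B]
{[BB]} ⇒ {[SB]}   [B -> S]
{[SB]} ⇒ {[[B]B]}   [S -> [ B ]]
{[[B]B]} ⇒ {[[{B}]B]}   [B -> { B }]
{[[{B}]B]} ⇒ {[[{{}}]B]}   [B -> { }]
{[[{{}}]B]} ⇒ {[[{{}}]{}]}   [B -> { }]

B⇒{B}⇒{S}⇒{[B]}⇒{[BB]}⇒{[SB]}⇒{[[B]B]}⇒{[[{B}]B]}⇒{[[{{}}]B]}⇒{[[{{}}]{}]}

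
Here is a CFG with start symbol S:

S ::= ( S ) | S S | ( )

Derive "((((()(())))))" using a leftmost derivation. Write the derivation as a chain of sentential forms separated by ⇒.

S ⇒ (S) ⇒ ((S)) ⇒ (((S))) ⇒ ((((S)))) ⇒ ((((SS)))) ⇒ ((((()S)))) ⇒ ((((()(S))))) ⇒ ((((()(())))))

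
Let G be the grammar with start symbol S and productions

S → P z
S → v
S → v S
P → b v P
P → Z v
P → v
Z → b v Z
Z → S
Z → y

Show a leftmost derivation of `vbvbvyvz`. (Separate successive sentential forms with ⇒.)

S ⇒ vS ⇒ vPz ⇒ vZvz ⇒ vbvZvz ⇒ vbvbvZvz ⇒ vbvbvyvz

S ⇒ vS   [S → v S]
vS ⇒ vPz   [S → P z]
vPz ⇒ vZvz   [P → Z v]
vZvz ⇒ vbvZvz   [Z → b v Z]
vbvZvz ⇒ vbvbvZvz   [Z → b v Z]
vbvbvZvz ⇒ vbvbvyvz   [Z → y]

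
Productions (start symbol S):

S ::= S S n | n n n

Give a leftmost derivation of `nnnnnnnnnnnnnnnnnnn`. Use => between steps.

S => SSn   [S ::= S S n]
SSn => nnnSn   [S ::= n n n]
nnnSn => nnnSSnn   [S ::= S S n]
nnnSSnn => nnnnnnSnn   [S ::= n n n]
nnnnnnSnn => nnnnnnSSnnn   [S ::= S S n]
nnnnnnSSnnn => nnnnnnSSnSnnn   [S ::= S S n]
nnnnnnSSnSnnn => nnnnnnnnnSnSnnn   [S ::= n n n]
nnnnnnnnnSnSnnn => nnnnnnnnnnnnnSnnn   [S ::= n n n]
nnnnnnnnnnnnnSnnn => nnnnnnnnnnnnnnnnnnn   [S ::= n n n]

S => SSn => nnnSn => nnnSSnn => nnnnnnSnn => nnnnnnSSnnn => nnnnnnSSnSnnn => nnnnnnnnnSnSnnn => nnnnnnnnnnnnnSnnn => nnnnnnnnnnnnnnnnnnn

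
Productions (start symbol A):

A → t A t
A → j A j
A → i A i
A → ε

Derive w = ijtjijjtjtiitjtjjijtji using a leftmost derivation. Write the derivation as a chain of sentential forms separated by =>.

A => iAi => ijAji => ijtAtji => ijtjAjtji => ijtjiAijtji => ijtjijAjijtji => ijtjijjAjjijtji => ijtjijjtAtjjijtji => ijtjijjtjAjtjjijtji => ijtjijjtjtAtjtjjijtji => ijtjijjtjtiAitjtjjijtji => ijtjijjtjtiitjtjjijtji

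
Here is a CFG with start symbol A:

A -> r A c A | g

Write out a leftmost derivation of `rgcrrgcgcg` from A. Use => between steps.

A => rAcA => rgcA => rgcrAcA => rgcrrAcAcA => rgcrrgcAcA => rgcrrgcgcA => rgcrrgcgcg

A => rAcA   [A -> r A c A]
rAcA => rgcA   [A -> g]
rgcA => rgcrAcA   [A -> r A c A]
rgcrAcA => rgcrrAcAcA   [A -> r A c A]
rgcrrAcAcA => rgcrrgcAcA   [A -> g]
rgcrrgcAcA => rgcrrgcgcA   [A -> g]
rgcrrgcgcA => rgcrrgcgcg   [A -> g]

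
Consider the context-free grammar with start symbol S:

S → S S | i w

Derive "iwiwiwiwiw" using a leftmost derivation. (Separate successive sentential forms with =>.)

S=>SS=>SSS=>SSSS=>SSSSS=>iwSSSS=>iwiwSSS=>iwiwiwSS=>iwiwiwiwS=>iwiwiwiwiw

S => SS   [S → S S]
SS => SSS   [S → S S]
SSS => SSSS   [S → S S]
SSSS => SSSSS   [S → S S]
SSSSS => iwSSSS   [S → i w]
iwSSSS => iwiwSSS   [S → i w]
iwiwSSS => iwiwiwSS   [S → i w]
iwiwiwSS => iwiwiwiwS   [S → i w]
iwiwiwiwS => iwiwiwiwiw   [S → i w]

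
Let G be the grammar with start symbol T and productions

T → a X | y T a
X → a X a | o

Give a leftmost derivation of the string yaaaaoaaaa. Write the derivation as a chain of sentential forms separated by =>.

T => yTa => yaXa => yaaXaa => yaaaXaaa => yaaaaXaaaa => yaaaaoaaaa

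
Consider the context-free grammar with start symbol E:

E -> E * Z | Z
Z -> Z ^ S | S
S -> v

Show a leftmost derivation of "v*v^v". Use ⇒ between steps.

E⇒E*Z⇒Z*Z⇒S*Z⇒v*Z⇒v*Z^S⇒v*S^S⇒v*v^S⇒v*v^v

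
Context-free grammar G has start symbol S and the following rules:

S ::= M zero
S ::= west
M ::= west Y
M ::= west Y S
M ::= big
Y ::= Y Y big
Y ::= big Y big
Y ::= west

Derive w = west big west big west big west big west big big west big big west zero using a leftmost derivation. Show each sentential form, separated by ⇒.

S ⇒ M zero ⇒ west Y S zero ⇒ west big Y big S zero ⇒ west big Y Y big big S zero ⇒ west big Y Y big Y big big S zero ⇒ west big west Y big Y big big S zero ⇒ west big west Y Y big big Y big big S zero ⇒ west big west Y Y big Y big big Y big big S zero ⇒ west big west big Y big Y big Y big big Y big big S zero ⇒ west big west big west big Y big Y big big Y big big S zero ⇒ west big west big west big west big Y big big Y big big S zero ⇒ west big west big west big west big west big big Y big big S zero ⇒ west big west big west big west big west big big west big big S zero ⇒ west big west big west big west big west big big west big big west zero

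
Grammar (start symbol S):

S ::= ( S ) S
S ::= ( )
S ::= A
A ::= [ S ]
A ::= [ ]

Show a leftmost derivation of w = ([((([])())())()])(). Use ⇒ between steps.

S ⇒ (S)S   [S ::= ( S ) S]
(S)S ⇒ (A)S   [S ::= A]
(A)S ⇒ ([S])S   [A ::= [ S ]]
([S])S ⇒ ([(S)S])S   [S ::= ( S ) S]
([(S)S])S ⇒ ([((S)S)S])S   [S ::= ( S ) S]
([((S)S)S])S ⇒ ([(((S)S)S)S])S   [S ::= ( S ) S]
([(((S)S)S)S])S ⇒ ([(((A)S)S)S])S   [S ::= A]
([(((A)S)S)S])S ⇒ ([((([])S)S)S])S   [A ::= [ ]]
([((([])S)S)S])S ⇒ ([((([])())S)S])S   [S ::= ( )]
([((([])())S)S])S ⇒ ([((([])())())S])S   [S ::= ( )]
([((([])())())S])S ⇒ ([((([])())())()])S   [S ::= ( )]
([((([])())())()])S ⇒ ([((([])())())()])()   [S ::= ( )]

S⇒(S)S⇒(A)S⇒([S])S⇒([(S)S])S⇒([((S)S)S])S⇒([(((S)S)S)S])S⇒([(((A)S)S)S])S⇒([((([])S)S)S])S⇒([((([])())S)S])S⇒([((([])())())S])S⇒([((([])())())()])S⇒([((([])())())()])()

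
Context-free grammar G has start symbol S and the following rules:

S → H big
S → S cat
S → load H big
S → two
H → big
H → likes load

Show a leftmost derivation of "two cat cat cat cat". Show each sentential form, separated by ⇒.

S ⇒ S cat ⇒ S cat cat ⇒ S cat cat cat ⇒ S cat cat cat cat ⇒ two cat cat cat cat

S ⇒ S cat   [S → S cat]
S cat ⇒ S cat cat   [S → S cat]
S cat cat ⇒ S cat cat cat   [S → S cat]
S cat cat cat ⇒ S cat cat cat cat   [S → S cat]
S cat cat cat cat ⇒ two cat cat cat cat   [S → two]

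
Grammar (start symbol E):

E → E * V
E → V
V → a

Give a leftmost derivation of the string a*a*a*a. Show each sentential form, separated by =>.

E => E*V => E*V*V => E*V*V*V => V*V*V*V => a*V*V*V => a*a*V*V => a*a*a*V => a*a*a*a

E => E*V   [E → E * V]
E*V => E*V*V   [E → E * V]
E*V*V => E*V*V*V   [E → E * V]
E*V*V*V => V*V*V*V   [E → V]
V*V*V*V => a*V*V*V   [V → a]
a*V*V*V => a*a*V*V   [V → a]
a*a*V*V => a*a*a*V   [V → a]
a*a*a*V => a*a*a*a   [V → a]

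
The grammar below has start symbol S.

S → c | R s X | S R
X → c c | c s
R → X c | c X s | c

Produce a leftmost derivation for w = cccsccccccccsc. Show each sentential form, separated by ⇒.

S ⇒ SR ⇒ SRR ⇒ SRRR ⇒ RsXRRR ⇒ XcsXRRR ⇒ cccsXRRR ⇒ cccsccRRR ⇒ cccsccXcRR ⇒ cccscccccRR ⇒ cccsccccccXsR ⇒ cccsccccccccsR ⇒ cccsccccccccsc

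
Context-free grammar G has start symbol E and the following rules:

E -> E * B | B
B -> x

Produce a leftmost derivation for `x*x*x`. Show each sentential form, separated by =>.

E => E*B   [E -> E * B]
E*B => E*B*B   [E -> E * B]
E*B*B => B*B*B   [E -> B]
B*B*B => x*B*B   [B -> x]
x*B*B => x*x*B   [B -> x]
x*x*B => x*x*x   [B -> x]

E => E*B => E*B*B => B*B*B => x*B*B => x*x*B => x*x*x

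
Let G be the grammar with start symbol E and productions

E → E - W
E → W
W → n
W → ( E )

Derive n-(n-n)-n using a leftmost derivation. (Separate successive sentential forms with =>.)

E => E-W   [E → E - W]
E-W => E-W-W   [E → E - W]
E-W-W => W-W-W   [E → W]
W-W-W => n-W-W   [W → n]
n-W-W => n-(E)-W   [W → ( E )]
n-(E)-W => n-(E-W)-W   [E → E - W]
n-(E-W)-W => n-(W-W)-W   [E → W]
n-(W-W)-W => n-(n-W)-W   [W → n]
n-(n-W)-W => n-(n-n)-W   [W → n]
n-(n-n)-W => n-(n-n)-n   [W → n]

E => E-W => E-W-W => W-W-W => n-W-W => n-(E)-W => n-(E-W)-W => n-(W-W)-W => n-(n-W)-W => n-(n-n)-W => n-(n-n)-n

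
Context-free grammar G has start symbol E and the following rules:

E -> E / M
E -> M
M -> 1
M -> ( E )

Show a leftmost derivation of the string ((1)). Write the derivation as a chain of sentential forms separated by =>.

E => M   [E -> M]
M => (E)   [M -> ( E )]
(E) => (M)   [E -> M]
(M) => ((E))   [M -> ( E )]
((E)) => ((M))   [E -> M]
((M)) => ((1))   [M -> 1]

E=>M=>(E)=>(M)=>((E))=>((M))=>((1))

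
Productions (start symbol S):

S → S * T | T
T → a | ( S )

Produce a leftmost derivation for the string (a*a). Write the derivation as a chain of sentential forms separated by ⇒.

S⇒T⇒(S)⇒(S*T)⇒(T*T)⇒(a*T)⇒(a*a)

S ⇒ T   [S → T]
T ⇒ (S)   [T → ( S )]
(S) ⇒ (S*T)   [S → S * T]
(S*T) ⇒ (T*T)   [S → T]
(T*T) ⇒ (a*T)   [T → a]
(a*T) ⇒ (a*a)   [T → a]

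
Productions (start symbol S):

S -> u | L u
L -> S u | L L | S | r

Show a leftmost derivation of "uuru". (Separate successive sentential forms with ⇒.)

S ⇒ Lu ⇒ LLu ⇒ LLLu ⇒ SLLu ⇒ uLLu ⇒ uSLu ⇒ uuLu ⇒ uuru

S ⇒ Lu   [S -> L u]
Lu ⇒ LLu   [L -> L L]
LLu ⇒ LLLu   [L -> L L]
LLLu ⇒ SLLu   [L -> S]
SLLu ⇒ uLLu   [S -> u]
uLLu ⇒ uSLu   [L -> S]
uSLu ⇒ uuLu   [S -> u]
uuLu ⇒ uuru   [L -> r]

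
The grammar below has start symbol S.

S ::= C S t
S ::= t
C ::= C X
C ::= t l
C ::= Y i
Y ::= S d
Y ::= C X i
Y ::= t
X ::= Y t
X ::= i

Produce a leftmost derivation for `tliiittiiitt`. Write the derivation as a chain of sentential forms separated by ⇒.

S⇒CSt⇒CXSt⇒YiXSt⇒CXiiXSt⇒YiXiiXSt⇒CXiiXiiXSt⇒tlXiiXiiXSt⇒tliiiXiiXSt⇒tliiiYtiiXSt⇒tliiittiiXSt⇒tliiittiiiSt⇒tliiittiiitt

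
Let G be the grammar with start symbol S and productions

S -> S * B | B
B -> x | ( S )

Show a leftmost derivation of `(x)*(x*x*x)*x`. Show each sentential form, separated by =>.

S => S*B   [S -> S * B]
S*B => S*B*B   [S -> S * B]
S*B*B => B*B*B   [S -> B]
B*B*B => (S)*B*B   [B -> ( S )]
(S)*B*B => (B)*B*B   [S -> B]
(B)*B*B => (x)*B*B   [B -> x]
(x)*B*B => (x)*(S)*B   [B -> ( S )]
(x)*(S)*B => (x)*(S*B)*B   [S -> S * B]
(x)*(S*B)*B => (x)*(S*B*B)*B   [S -> S * B]
(x)*(S*B*B)*B => (x)*(B*B*B)*B   [S -> B]
(x)*(B*B*B)*B => (x)*(x*B*B)*B   [B -> x]
(x)*(x*B*B)*B => (x)*(x*x*B)*B   [B -> x]
(x)*(x*x*B)*B => (x)*(x*x*x)*B   [B -> x]
(x)*(x*x*x)*B => (x)*(x*x*x)*x   [B -> x]

S=>S*B=>S*B*B=>B*B*B=>(S)*B*B=>(B)*B*B=>(x)*B*B=>(x)*(S)*B=>(x)*(S*B)*B=>(x)*(S*B*B)*B=>(x)*(B*B*B)*B=>(x)*(x*B*B)*B=>(x)*(x*x*B)*B=>(x)*(x*x*x)*B=>(x)*(x*x*x)*x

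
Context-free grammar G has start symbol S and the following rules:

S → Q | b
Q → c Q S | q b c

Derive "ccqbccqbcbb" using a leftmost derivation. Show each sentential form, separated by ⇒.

S ⇒ Q ⇒ cQS ⇒ ccQSS ⇒ ccqbcSS ⇒ ccqbcQS ⇒ ccqbccQSS ⇒ ccqbccqbcSS ⇒ ccqbccqbcbS ⇒ ccqbccqbcbb

S ⇒ Q   [S → Q]
Q ⇒ cQS   [Q → c Q S]
cQS ⇒ ccQSS   [Q → c Q S]
ccQSS ⇒ ccqbcSS   [Q → q b c]
ccqbcSS ⇒ ccqbcQS   [S → Q]
ccqbcQS ⇒ ccqbccQSS   [Q → c Q S]
ccqbccQSS ⇒ ccqbccqbcSS   [Q → q b c]
ccqbccqbcSS ⇒ ccqbccqbcbS   [S → b]
ccqbccqbcbS ⇒ ccqbccqbcbb   [S → b]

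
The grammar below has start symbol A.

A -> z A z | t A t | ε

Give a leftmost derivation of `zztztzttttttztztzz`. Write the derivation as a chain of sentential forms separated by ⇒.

A ⇒ zAz ⇒ zzAzz ⇒ zztAtzz ⇒ zztzAztzz ⇒ zztztAtztzz ⇒ zztztzAztztzz ⇒ zztztztAtztztzz ⇒ zztztzttAttztztzz ⇒ zztztztttAtttztztzz ⇒ zztztzttttttztztzz

A ⇒ zAz   [A -> z A z]
zAz ⇒ zzAzz   [A -> z A z]
zzAzz ⇒ zztAtzz   [A -> t A t]
zztAtzz ⇒ zztzAztzz   [A -> z A z]
zztzAztzz ⇒ zztztAtztzz   [A -> t A t]
zztztAtztzz ⇒ zztztzAztztzz   [A -> z A z]
zztztzAztztzz ⇒ zztztztAtztztzz   [A -> t A t]
zztztztAtztztzz ⇒ zztztzttAttztztzz   [A -> t A t]
zztztzttAttztztzz ⇒ zztztztttAtttztztzz   [A -> t A t]
zztztztttAtttztztzz ⇒ zztztzttttttztztzz   [A -> ε]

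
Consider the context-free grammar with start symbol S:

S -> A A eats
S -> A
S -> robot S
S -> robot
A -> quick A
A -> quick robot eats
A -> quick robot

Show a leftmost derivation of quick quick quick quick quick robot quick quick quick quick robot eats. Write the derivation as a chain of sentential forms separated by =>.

S => A A eats => quick A A eats => quick quick A A eats => quick quick quick A A eats => quick quick quick quick A A eats => quick quick quick quick quick robot A eats => quick quick quick quick quick robot quick A eats => quick quick quick quick quick robot quick quick A eats => quick quick quick quick quick robot quick quick quick A eats => quick quick quick quick quick robot quick quick quick quick robot eats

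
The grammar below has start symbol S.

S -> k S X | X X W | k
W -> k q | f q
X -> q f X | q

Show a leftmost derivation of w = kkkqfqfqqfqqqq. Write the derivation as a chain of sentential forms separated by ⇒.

S ⇒ kSX   [S -> k S X]
kSX ⇒ kkSXX   [S -> k S X]
kkSXX ⇒ kkkSXXX   [S -> k S X]
kkkSXXX ⇒ kkkXXWXXX   [S -> X X W]
kkkXXWXXX ⇒ kkkqfXXWXXX   [X -> q f X]
kkkqfXXWXXX ⇒ kkkqfqfXXWXXX   [X -> q f X]
kkkqfqfXXWXXX ⇒ kkkqfqfqXWXXX   [X -> q]
kkkqfqfqXWXXX ⇒ kkkqfqfqqWXXX   [X -> q]
kkkqfqfqqWXXX ⇒ kkkqfqfqqfqXXX   [W -> f q]
kkkqfqfqqfqXXX ⇒ kkkqfqfqqfqqXX   [X -> q]
kkkqfqfqqfqqXX ⇒ kkkqfqfqqfqqqX   [X -> q]
kkkqfqfqqfqqqX ⇒ kkkqfqfqqfqqqq   [X -> q]

S ⇒ kSX ⇒ kkSXX ⇒ kkkSXXX ⇒ kkkXXWXXX ⇒ kkkqfXXWXXX ⇒ kkkqfqfXXWXXX ⇒ kkkqfqfqXWXXX ⇒ kkkqfqfqqWXXX ⇒ kkkqfqfqqfqXXX ⇒ kkkqfqfqqfqqXX ⇒ kkkqfqfqqfqqqX ⇒ kkkqfqfqqfqqqq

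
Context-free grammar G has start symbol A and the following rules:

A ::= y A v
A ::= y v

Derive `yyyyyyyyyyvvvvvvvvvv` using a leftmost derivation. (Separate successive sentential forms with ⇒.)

A ⇒ yAv   [A ::= y A v]
yAv ⇒ yyAvv   [A ::= y A v]
yyAvv ⇒ yyyAvvv   [A ::= y A v]
yyyAvvv ⇒ yyyyAvvvv   [A ::= y A v]
yyyyAvvvv ⇒ yyyyyAvvvvv   [A ::= y A v]
yyyyyAvvvvv ⇒ yyyyyyAvvvvvv   [A ::= y A v]
yyyyyyAvvvvvv ⇒ yyyyyyyAvvvvvvv   [A ::= y A v]
yyyyyyyAvvvvvvv ⇒ yyyyyyyyAvvvvvvvv   [A ::= y A v]
yyyyyyyyAvvvvvvvv ⇒ yyyyyyyyyAvvvvvvvvv   [A ::= y A v]
yyyyyyyyyAvvvvvvvvv ⇒ yyyyyyyyyyvvvvvvvvvv   [A ::= y v]

A ⇒ yAv ⇒ yyAvv ⇒ yyyAvvv ⇒ yyyyAvvvv ⇒ yyyyyAvvvvv ⇒ yyyyyyAvvvvvv ⇒ yyyyyyyAvvvvvvv ⇒ yyyyyyyyAvvvvvvvv ⇒ yyyyyyyyyAvvvvvvvvv ⇒ yyyyyyyyyyvvvvvvvvvv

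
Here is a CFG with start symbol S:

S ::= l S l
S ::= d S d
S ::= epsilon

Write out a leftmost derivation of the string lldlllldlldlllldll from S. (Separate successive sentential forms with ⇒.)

S ⇒ lSl   [S ::= l S l]
lSl ⇒ llSll   [S ::= l S l]
llSll ⇒ lldSdll   [S ::= d S d]
lldSdll ⇒ lldlSldll   [S ::= l S l]
lldlSldll ⇒ lldllSlldll   [S ::= l S l]
lldllSlldll ⇒ lldlllSllldll   [S ::= l S l]
lldlllSllldll ⇒ lldllllSlllldll   [S ::= l S l]
lldllllSlllldll ⇒ lldlllldSdlllldll   [S ::= d S d]
lldlllldSdlllldll ⇒ lldlllldlSldlllldll   [S ::= l S l]
lldlllldlSldlllldll ⇒ lldlllldlldlllldll   [S ::= epsilon]

S ⇒ lSl ⇒ llSll ⇒ lldSdll ⇒ lldlSldll ⇒ lldllSlldll ⇒ lldlllSllldll ⇒ lldllllSlllldll ⇒ lldlllldSdlllldll ⇒ lldlllldlSldlllldll ⇒ lldlllldlldlllldll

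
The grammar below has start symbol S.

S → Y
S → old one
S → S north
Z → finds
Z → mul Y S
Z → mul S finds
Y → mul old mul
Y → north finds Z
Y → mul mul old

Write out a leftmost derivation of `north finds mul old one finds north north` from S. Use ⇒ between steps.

S ⇒ S north ⇒ S north north ⇒ Y north north ⇒ north finds Z north north ⇒ north finds mul S finds north north ⇒ north finds mul old one finds north north

S ⇒ S north   [S → S north]
S north ⇒ S north north   [S → S north]
S north north ⇒ Y north north   [S → Y]
Y north north ⇒ north finds Z north north   [Y → north finds Z]
north finds Z north north ⇒ north finds mul S finds north north   [Z → mul S finds]
north finds mul S finds north north ⇒ north finds mul old one finds north north   [S → old one]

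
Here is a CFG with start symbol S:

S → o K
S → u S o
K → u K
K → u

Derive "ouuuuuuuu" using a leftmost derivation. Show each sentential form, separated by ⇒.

S⇒oK⇒ouK⇒ouuK⇒ouuuK⇒ouuuuK⇒ouuuuuK⇒ouuuuuuK⇒ouuuuuuuK⇒ouuuuuuuu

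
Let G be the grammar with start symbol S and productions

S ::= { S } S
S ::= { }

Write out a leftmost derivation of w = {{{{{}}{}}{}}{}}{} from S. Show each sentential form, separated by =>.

S=>{S}S=>{{S}S}S=>{{{S}S}S}S=>{{{{S}S}S}S}S=>{{{{{}}S}S}S}S=>{{{{{}}{}}S}S}S=>{{{{{}}{}}{}}S}S=>{{{{{}}{}}{}}{}}S=>{{{{{}}{}}{}}{}}{}

S => {S}S   [S ::= { S } S]
{S}S => {{S}S}S   [S ::= { S } S]
{{S}S}S => {{{S}S}S}S   [S ::= { S } S]
{{{S}S}S}S => {{{{S}S}S}S}S   [S ::= { S } S]
{{{{S}S}S}S}S => {{{{{}}S}S}S}S   [S ::= { }]
{{{{{}}S}S}S}S => {{{{{}}{}}S}S}S   [S ::= { }]
{{{{{}}{}}S}S}S => {{{{{}}{}}{}}S}S   [S ::= { }]
{{{{{}}{}}{}}S}S => {{{{{}}{}}{}}{}}S   [S ::= { }]
{{{{{}}{}}{}}{}}S => {{{{{}}{}}{}}{}}{}   [S ::= { }]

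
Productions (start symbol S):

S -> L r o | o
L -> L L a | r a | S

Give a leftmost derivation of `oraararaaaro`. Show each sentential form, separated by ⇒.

S ⇒ Lro   [S -> L r o]
Lro ⇒ LLaro   [L -> L L a]
LLaro ⇒ LLaLaro   [L -> L L a]
LLaLaro ⇒ SLaLaro   [L -> S]
SLaLaro ⇒ oLaLaro   [S -> o]
oLaLaro ⇒ oraaLaro   [L -> r a]
oraaLaro ⇒ oraaLLaaro   [L -> L L a]
oraaLLaaro ⇒ oraaraLaaro   [L -> r a]
oraaraLaaro ⇒ oraararaaaro   [L -> r a]

S ⇒ Lro ⇒ LLaro ⇒ LLaLaro ⇒ SLaLaro ⇒ oLaLaro ⇒ oraaLaro ⇒ oraaLLaaro ⇒ oraaraLaaro ⇒ oraararaaaro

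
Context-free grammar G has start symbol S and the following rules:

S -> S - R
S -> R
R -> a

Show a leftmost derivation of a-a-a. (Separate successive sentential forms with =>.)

S=>S-R=>S-R-R=>R-R-R=>a-R-R=>a-a-R=>a-a-a

S => S-R   [S -> S - R]
S-R => S-R-R   [S -> S - R]
S-R-R => R-R-R   [S -> R]
R-R-R => a-R-R   [R -> a]
a-R-R => a-a-R   [R -> a]
a-a-R => a-a-a   [R -> a]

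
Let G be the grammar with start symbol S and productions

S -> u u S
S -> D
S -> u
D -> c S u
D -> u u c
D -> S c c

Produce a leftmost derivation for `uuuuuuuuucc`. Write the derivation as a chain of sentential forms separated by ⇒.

S ⇒ uuS   [S -> u u S]
uuS ⇒ uuuuS   [S -> u u S]
uuuuS ⇒ uuuuD   [S -> D]
uuuuD ⇒ uuuuScc   [D -> S c c]
uuuuScc ⇒ uuuuuuScc   [S -> u u S]
uuuuuuScc ⇒ uuuuuuuuScc   [S -> u u S]
uuuuuuuuScc ⇒ uuuuuuuuucc   [S -> u]

S ⇒ uuS ⇒ uuuuS ⇒ uuuuD ⇒ uuuuScc ⇒ uuuuuuScc ⇒ uuuuuuuuScc ⇒ uuuuuuuuucc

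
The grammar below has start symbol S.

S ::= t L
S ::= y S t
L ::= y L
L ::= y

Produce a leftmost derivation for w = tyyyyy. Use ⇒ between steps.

S⇒tL⇒tyL⇒tyyL⇒tyyyL⇒tyyyyL⇒tyyyyy

S ⇒ tL   [S ::= t L]
tL ⇒ tyL   [L ::= y L]
tyL ⇒ tyyL   [L ::= y L]
tyyL ⇒ tyyyL   [L ::= y L]
tyyyL ⇒ tyyyyL   [L ::= y L]
tyyyyL ⇒ tyyyyy   [L ::= y]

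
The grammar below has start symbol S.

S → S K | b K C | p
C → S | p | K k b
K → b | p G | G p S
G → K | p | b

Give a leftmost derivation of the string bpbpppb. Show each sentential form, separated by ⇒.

S ⇒ SK ⇒ bKCK ⇒ bGpSCK ⇒ bKpSCK ⇒ bpGpSCK ⇒ bpKpSCK ⇒ bpbpSCK ⇒ bpbppCK ⇒ bpbpppK ⇒ bpbpppb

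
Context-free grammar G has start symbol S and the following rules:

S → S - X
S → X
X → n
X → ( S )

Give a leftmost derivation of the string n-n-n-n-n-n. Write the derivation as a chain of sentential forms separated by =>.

S => S-X => S-X-X => S-X-X-X => S-X-X-X-X => S-X-X-X-X-X => X-X-X-X-X-X => n-X-X-X-X-X => n-n-X-X-X-X => n-n-n-X-X-X => n-n-n-n-X-X => n-n-n-n-n-X => n-n-n-n-n-n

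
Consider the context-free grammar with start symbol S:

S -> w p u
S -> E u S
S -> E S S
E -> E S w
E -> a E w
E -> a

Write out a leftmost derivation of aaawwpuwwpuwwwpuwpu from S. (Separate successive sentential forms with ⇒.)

S ⇒ ESS   [S -> E S S]
ESS ⇒ aEwSS   [E -> a E w]
aEwSS ⇒ aESwwSS   [E -> E S w]
aESwwSS ⇒ aESwSwwSS   [E -> E S w]
aESwSwwSS ⇒ aaEwSwSwwSS   [E -> a E w]
aaEwSwSwwSS ⇒ aaawSwSwwSS   [E -> a]
aaawSwSwwSS ⇒ aaawwpuwSwwSS   [S -> w p u]
aaawwpuwSwwSS ⇒ aaawwpuwwpuwwSS   [S -> w p u]
aaawwpuwwpuwwSS ⇒ aaawwpuwwpuwwwpuS   [S -> w p u]
aaawwpuwwpuwwwpuS ⇒ aaawwpuwwpuwwwpuwpu   [S -> w p u]

S ⇒ ESS ⇒ aEwSS ⇒ aESwwSS ⇒ aESwSwwSS ⇒ aaEwSwSwwSS ⇒ aaawSwSwwSS ⇒ aaawwpuwSwwSS ⇒ aaawwpuwwpuwwSS ⇒ aaawwpuwwpuwwwpuS ⇒ aaawwpuwwpuwwwpuwpu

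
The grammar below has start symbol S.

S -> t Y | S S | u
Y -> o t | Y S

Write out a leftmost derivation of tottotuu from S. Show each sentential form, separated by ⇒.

S ⇒ SS   [S -> S S]
SS ⇒ SSS   [S -> S S]
SSS ⇒ tYSS   [S -> t Y]
tYSS ⇒ tYSSS   [Y -> Y S]
tYSSS ⇒ totSSS   [Y -> o t]
totSSS ⇒ tottYSS   [S -> t Y]
tottYSS ⇒ tottotSS   [Y -> o t]
tottotSS ⇒ tottotuS   [S -> u]
tottotuS ⇒ tottotuu   [S -> u]

S ⇒ SS ⇒ SSS ⇒ tYSS ⇒ tYSSS ⇒ totSSS ⇒ tottYSS ⇒ tottotSS ⇒ tottotuS ⇒ tottotuu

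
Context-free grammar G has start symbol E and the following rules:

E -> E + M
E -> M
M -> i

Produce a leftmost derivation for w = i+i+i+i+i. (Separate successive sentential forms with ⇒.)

E ⇒ E+M ⇒ E+M+M ⇒ E+M+M+M ⇒ E+M+M+M+M ⇒ M+M+M+M+M ⇒ i+M+M+M+M ⇒ i+i+M+M+M ⇒ i+i+i+M+M ⇒ i+i+i+i+M ⇒ i+i+i+i+i

E ⇒ E+M   [E -> E + M]
E+M ⇒ E+M+M   [E -> E + M]
E+M+M ⇒ E+M+M+M   [E -> E + M]
E+M+M+M ⇒ E+M+M+M+M   [E -> E + M]
E+M+M+M+M ⇒ M+M+M+M+M   [E -> M]
M+M+M+M+M ⇒ i+M+M+M+M   [M -> i]
i+M+M+M+M ⇒ i+i+M+M+M   [M -> i]
i+i+M+M+M ⇒ i+i+i+M+M   [M -> i]
i+i+i+M+M ⇒ i+i+i+i+M   [M -> i]
i+i+i+i+M ⇒ i+i+i+i+i   [M -> i]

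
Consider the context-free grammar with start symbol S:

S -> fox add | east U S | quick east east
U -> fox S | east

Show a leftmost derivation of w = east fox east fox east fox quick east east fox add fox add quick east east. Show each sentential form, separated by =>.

S => east U S => east fox S S => east fox east U S S => east fox east fox S S S => east fox east fox east U S S S => east fox east fox east fox S S S S => east fox east fox east fox quick east east S S S => east fox east fox east fox quick east east fox add S S => east fox east fox east fox quick east east fox add fox add S => east fox east fox east fox quick east east fox add fox add quick east east

S => east U S   [S -> east U S]
east U S => east fox S S   [U -> fox S]
east fox S S => east fox east U S S   [S -> east U S]
east fox east U S S => east fox east fox S S S   [U -> fox S]
east fox east fox S S S => east fox east fox east U S S S   [S -> east U S]
east fox east fox east U S S S => east fox east fox east fox S S S S   [U -> fox S]
east fox east fox east fox S S S S => east fox east fox east fox quick east east S S S   [S -> quick east east]
east fox east fox east fox quick east east S S S => east fox east fox east fox quick east east fox add S S   [S -> fox add]
east fox east fox east fox quick east east fox add S S => east fox east fox east fox quick east east fox add fox add S   [S -> fox add]
east fox east fox east fox quick east east fox add fox add S => east fox east fox east fox quick east east fox add fox add quick east east   [S -> quick east east]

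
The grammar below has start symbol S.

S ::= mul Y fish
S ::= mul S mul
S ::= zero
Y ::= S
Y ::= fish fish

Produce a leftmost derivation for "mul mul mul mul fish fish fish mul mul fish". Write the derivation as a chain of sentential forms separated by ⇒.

S ⇒ mul Y fish ⇒ mul S fish ⇒ mul mul S mul fish ⇒ mul mul mul S mul mul fish ⇒ mul mul mul mul Y fish mul mul fish ⇒ mul mul mul mul fish fish fish mul mul fish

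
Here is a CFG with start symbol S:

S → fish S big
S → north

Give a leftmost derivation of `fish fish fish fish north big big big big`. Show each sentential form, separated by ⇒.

S ⇒ fish S big ⇒ fish fish S big big ⇒ fish fish fish S big big big ⇒ fish fish fish fish S big big big big ⇒ fish fish fish fish north big big big big

S ⇒ fish S big   [S → fish S big]
fish S big ⇒ fish fish S big big   [S → fish S big]
fish fish S big big ⇒ fish fish fish S big big big   [S → fish S big]
fish fish fish S big big big ⇒ fish fish fish fish S big big big big   [S → fish S big]
fish fish fish fish S big big big big ⇒ fish fish fish fish north big big big big   [S → north]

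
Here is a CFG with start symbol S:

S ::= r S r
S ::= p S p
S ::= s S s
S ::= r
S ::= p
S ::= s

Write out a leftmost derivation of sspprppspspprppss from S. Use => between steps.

S => sSs   [S ::= s S s]
sSs => ssSss   [S ::= s S s]
ssSss => sspSpss   [S ::= p S p]
sspSpss => ssppSppss   [S ::= p S p]
ssppSppss => sspprSrppss   [S ::= r S r]
sspprSrppss => sspprpSprppss   [S ::= p S p]
sspprpSprppss => sspprppSpprppss   [S ::= p S p]
sspprppSpprppss => sspprppsSspprppss   [S ::= s S s]
sspprppsSspprppss => sspprppspspprppss   [S ::= p]

S => sSs => ssSss => sspSpss => ssppSppss => sspprSrppss => sspprpSprppss => sspprppSpprppss => sspprppsSspprppss => sspprppspspprppss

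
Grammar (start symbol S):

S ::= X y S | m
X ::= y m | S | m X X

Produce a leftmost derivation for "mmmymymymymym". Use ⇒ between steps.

S ⇒ XyS   [S ::= X y S]
XyS ⇒ mXXyS   [X ::= m X X]
mXXyS ⇒ mSXyS   [X ::= S]
mSXyS ⇒ mXySXyS   [S ::= X y S]
mXySXyS ⇒ mSySXyS   [X ::= S]
mSySXyS ⇒ mXySySXyS   [S ::= X y S]
mXySySXyS ⇒ mmXXySySXyS   [X ::= m X X]
mmXXySySXyS ⇒ mmSXySySXyS   [X ::= S]
mmSXySySXyS ⇒ mmmXySySXyS   [S ::= m]
mmmXySySXyS ⇒ mmmymySySXyS   [X ::= y m]
mmmymySySXyS ⇒ mmmymymySXyS   [S ::= m]
mmmymymySXyS ⇒ mmmymymymXyS   [S ::= m]
mmmymymymXyS ⇒ mmmymymymymyS   [X ::= y m]
mmmymymymymyS ⇒ mmmymymymymym   [S ::= m]

S ⇒ XyS ⇒ mXXyS ⇒ mSXyS ⇒ mXySXyS ⇒ mSySXyS ⇒ mXySySXyS ⇒ mmXXySySXyS ⇒ mmSXySySXyS ⇒ mmmXySySXyS ⇒ mmmymySySXyS ⇒ mmmymymySXyS ⇒ mmmymymymXyS ⇒ mmmymymymymyS ⇒ mmmymymymymym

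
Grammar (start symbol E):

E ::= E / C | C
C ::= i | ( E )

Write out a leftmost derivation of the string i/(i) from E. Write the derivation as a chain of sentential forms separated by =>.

E => E/C   [E ::= E / C]
E/C => C/C   [E ::= C]
C/C => i/C   [C ::= i]
i/C => i/(E)   [C ::= ( E )]
i/(E) => i/(C)   [E ::= C]
i/(C) => i/(i)   [C ::= i]

E => E/C => C/C => i/C => i/(E) => i/(C) => i/(i)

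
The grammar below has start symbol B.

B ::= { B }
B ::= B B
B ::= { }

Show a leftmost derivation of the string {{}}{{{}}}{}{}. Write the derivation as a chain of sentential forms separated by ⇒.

B ⇒ BB ⇒ BBB ⇒ {B}BB ⇒ {{}}BB ⇒ {{}}{B}B ⇒ {{}}{{B}}B ⇒ {{}}{{{}}}B ⇒ {{}}{{{}}}BB ⇒ {{}}{{{}}}{}B ⇒ {{}}{{{}}}{}{}

B ⇒ BB   [B ::= B B]
BB ⇒ BBB   [B ::= B B]
BBB ⇒ {B}BB   [B ::= { B }]
{B}BB ⇒ {{}}BB   [B ::= { }]
{{}}BB ⇒ {{}}{B}B   [B ::= { B }]
{{}}{B}B ⇒ {{}}{{B}}B   [B ::= { B }]
{{}}{{B}}B ⇒ {{}}{{{}}}B   [B ::= { }]
{{}}{{{}}}B ⇒ {{}}{{{}}}BB   [B ::= B B]
{{}}{{{}}}BB ⇒ {{}}{{{}}}{}B   [B ::= { }]
{{}}{{{}}}{}B ⇒ {{}}{{{}}}{}{}   [B ::= { }]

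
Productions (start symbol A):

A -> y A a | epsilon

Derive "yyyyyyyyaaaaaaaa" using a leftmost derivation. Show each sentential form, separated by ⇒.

A ⇒ yAa   [A -> y A a]
yAa ⇒ yyAaa   [A -> y A a]
yyAaa ⇒ yyyAaaa   [A -> y A a]
yyyAaaa ⇒ yyyyAaaaa   [A -> y A a]
yyyyAaaaa ⇒ yyyyyAaaaaa   [A -> y A a]
yyyyyAaaaaa ⇒ yyyyyyAaaaaaa   [A -> y A a]
yyyyyyAaaaaaa ⇒ yyyyyyyAaaaaaaa   [A -> y A a]
yyyyyyyAaaaaaaa ⇒ yyyyyyyyAaaaaaaaa   [A -> y A a]
yyyyyyyyAaaaaaaaa ⇒ yyyyyyyyaaaaaaaa   [A -> epsilon]

A ⇒ yAa ⇒ yyAaa ⇒ yyyAaaa ⇒ yyyyAaaaa ⇒ yyyyyAaaaaa ⇒ yyyyyyAaaaaaa ⇒ yyyyyyyAaaaaaaa ⇒ yyyyyyyyAaaaaaaaa ⇒ yyyyyyyyaaaaaaaa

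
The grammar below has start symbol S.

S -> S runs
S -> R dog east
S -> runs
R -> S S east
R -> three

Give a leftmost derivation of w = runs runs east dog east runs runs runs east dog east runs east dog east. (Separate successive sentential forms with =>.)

S => R dog east => S S east dog east => R dog east S east dog east => S S east dog east S east dog east => R dog east S east dog east S east dog east => S S east dog east S east dog east S east dog east => runs S east dog east S east dog east S east dog east => runs runs east dog east S east dog east S east dog east => runs runs east dog east S runs east dog east S east dog east => runs runs east dog east S runs runs east dog east S east dog east => runs runs east dog east runs runs runs east dog east S east dog east => runs runs east dog east runs runs runs east dog east runs east dog east

S => R dog east   [S -> R dog east]
R dog east => S S east dog east   [R -> S S east]
S S east dog east => R dog east S east dog east   [S -> R dog east]
R dog east S east dog east => S S east dog east S east dog east   [R -> S S east]
S S east dog east S east dog east => R dog east S east dog east S east dog east   [S -> R dog east]
R dog east S east dog east S east dog east => S S east dog east S east dog east S east dog east   [R -> S S east]
S S east dog east S east dog east S east dog east => runs S east dog east S east dog east S east dog east   [S -> runs]
runs S east dog east S east dog east S east dog east => runs runs east dog east S east dog east S east dog east   [S -> runs]
runs runs east dog east S east dog east S east dog east => runs runs east dog east S runs east dog east S east dog east   [S -> S runs]
runs runs east dog east S runs east dog east S east dog east => runs runs east dog east S runs runs east dog east S east dog east   [S -> S runs]
runs runs east dog east S runs runs east dog east S east dog east => runs runs east dog east runs runs runs east dog east S east dog east   [S -> runs]
runs runs east dog east runs runs runs east dog east S east dog east => runs runs east dog east runs runs runs east dog east runs east dog east   [S -> runs]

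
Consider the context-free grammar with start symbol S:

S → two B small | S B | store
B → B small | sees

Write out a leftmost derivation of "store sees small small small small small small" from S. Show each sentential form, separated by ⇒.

S ⇒ S B ⇒ store B ⇒ store B small ⇒ store B small small ⇒ store B small small small ⇒ store B small small small small ⇒ store B small small small small small ⇒ store B small small small small small small ⇒ store sees small small small small small small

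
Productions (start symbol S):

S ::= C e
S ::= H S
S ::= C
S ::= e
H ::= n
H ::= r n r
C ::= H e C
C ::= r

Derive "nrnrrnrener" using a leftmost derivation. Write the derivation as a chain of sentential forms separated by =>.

S => HS => nS => nHS => nrnrS => nrnrC => nrnrHeC => nrnrrnreC => nrnrrnreHeC => nrnrrnreneC => nrnrrnrener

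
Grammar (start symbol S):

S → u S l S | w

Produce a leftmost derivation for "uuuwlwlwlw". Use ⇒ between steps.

S ⇒ uSlS   [S → u S l S]
uSlS ⇒ uuSlSlS   [S → u S l S]
uuSlSlS ⇒ uuuSlSlSlS   [S → u S l S]
uuuSlSlSlS ⇒ uuuwlSlSlS   [S → w]
uuuwlSlSlS ⇒ uuuwlwlSlS   [S → w]
uuuwlwlSlS ⇒ uuuwlwlwlS   [S → w]
uuuwlwlwlS ⇒ uuuwlwlwlw   [S → w]

S ⇒ uSlS ⇒ uuSlSlS ⇒ uuuSlSlSlS ⇒ uuuwlSlSlS ⇒ uuuwlwlSlS ⇒ uuuwlwlwlS ⇒ uuuwlwlwlw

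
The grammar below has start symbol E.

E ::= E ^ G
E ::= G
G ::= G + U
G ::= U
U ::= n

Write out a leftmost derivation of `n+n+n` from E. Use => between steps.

E => G => G+U => G+U+U => U+U+U => n+U+U => n+n+U => n+n+n

E => G   [E ::= G]
G => G+U   [G ::= G + U]
G+U => G+U+U   [G ::= G + U]
G+U+U => U+U+U   [G ::= U]
U+U+U => n+U+U   [U ::= n]
n+U+U => n+n+U   [U ::= n]
n+n+U => n+n+n   [U ::= n]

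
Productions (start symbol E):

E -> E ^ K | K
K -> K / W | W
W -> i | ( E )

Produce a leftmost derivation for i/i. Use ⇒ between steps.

E ⇒ K ⇒ K/W ⇒ W/W ⇒ i/W ⇒ i/i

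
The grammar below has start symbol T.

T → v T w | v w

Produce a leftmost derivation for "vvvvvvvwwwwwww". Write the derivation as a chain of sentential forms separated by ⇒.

T ⇒ vTw ⇒ vvTww ⇒ vvvTwww ⇒ vvvvTwwww ⇒ vvvvvTwwwww ⇒ vvvvvvTwwwwww ⇒ vvvvvvvwwwwwww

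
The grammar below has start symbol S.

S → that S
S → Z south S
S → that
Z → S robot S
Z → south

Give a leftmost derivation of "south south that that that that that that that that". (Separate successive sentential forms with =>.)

S => Z south S => south south S => south south that S => south south that that S => south south that that that S => south south that that that that S => south south that that that that that S => south south that that that that that that S => south south that that that that that that that S => south south that that that that that that that that

S => Z south S   [S → Z south S]
Z south S => south south S   [Z → south]
south south S => south south that S   [S → that S]
south south that S => south south that that S   [S → that S]
south south that that S => south south that that that S   [S → that S]
south south that that that S => south south that that that that S   [S → that S]
south south that that that that S => south south that that that that that S   [S → that S]
south south that that that that that S => south south that that that that that that S   [S → that S]
south south that that that that that that S => south south that that that that that that that S   [S → that S]
south south that that that that that that that S => south south that that that that that that that that   [S → that]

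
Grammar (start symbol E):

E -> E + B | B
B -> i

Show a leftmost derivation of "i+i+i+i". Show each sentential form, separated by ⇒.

E ⇒ E+B ⇒ E+B+B ⇒ E+B+B+B ⇒ B+B+B+B ⇒ i+B+B+B ⇒ i+i+B+B ⇒ i+i+i+B ⇒ i+i+i+i

E ⇒ E+B   [E -> E + B]
E+B ⇒ E+B+B   [E -> E + B]
E+B+B ⇒ E+B+B+B   [E -> E + B]
E+B+B+B ⇒ B+B+B+B   [E -> B]
B+B+B+B ⇒ i+B+B+B   [B -> i]
i+B+B+B ⇒ i+i+B+B   [B -> i]
i+i+B+B ⇒ i+i+i+B   [B -> i]
i+i+i+B ⇒ i+i+i+i   [B -> i]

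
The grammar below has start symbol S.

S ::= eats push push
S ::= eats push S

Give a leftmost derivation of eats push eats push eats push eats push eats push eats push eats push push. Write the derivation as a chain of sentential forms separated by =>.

S => eats push S   [S ::= eats push S]
eats push S => eats push eats push S   [S ::= eats push S]
eats push eats push S => eats push eats push eats push S   [S ::= eats push S]
eats push eats push eats push S => eats push eats push eats push eats push S   [S ::= eats push S]
eats push eats push eats push eats push S => eats push eats push eats push eats push eats push S   [S ::= eats push S]
eats push eats push eats push eats push eats push S => eats push eats push eats push eats push eats push eats push S   [S ::= eats push S]
eats push eats push eats push eats push eats push eats push S => eats push eats push eats push eats push eats push eats push eats push push   [S ::= eats push push]

S => eats push S => eats push eats push S => eats push eats push eats push S => eats push eats push eats push eats push S => eats push eats push eats push eats push eats push S => eats push eats push eats push eats push eats push eats push S => eats push eats push eats push eats push eats push eats push eats push push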